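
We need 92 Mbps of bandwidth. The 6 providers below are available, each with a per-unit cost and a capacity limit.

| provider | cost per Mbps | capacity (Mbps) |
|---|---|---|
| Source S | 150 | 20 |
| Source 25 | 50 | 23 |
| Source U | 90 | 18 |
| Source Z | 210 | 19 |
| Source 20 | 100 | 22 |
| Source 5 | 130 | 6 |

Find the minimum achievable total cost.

Fill from the cheapest provider first.
Take 23 from Source 25 at 50 ; need 69 more.
Take 18 from Source U at 90 ; need 51 more.
Source 20 (100): use full 22 ; 29 Mbps to go.
Source 5 (130): use full 6 ; 23 Mbps to go.
Source S (150): use full 20 ; 3 Mbps to go.
Source Z at 210: take 3 of its 19 ; requirement met.
Cost = 23×50 + 18×90 + 22×100 + 6×130 + 20×150 + 3×210 = 9380.

9380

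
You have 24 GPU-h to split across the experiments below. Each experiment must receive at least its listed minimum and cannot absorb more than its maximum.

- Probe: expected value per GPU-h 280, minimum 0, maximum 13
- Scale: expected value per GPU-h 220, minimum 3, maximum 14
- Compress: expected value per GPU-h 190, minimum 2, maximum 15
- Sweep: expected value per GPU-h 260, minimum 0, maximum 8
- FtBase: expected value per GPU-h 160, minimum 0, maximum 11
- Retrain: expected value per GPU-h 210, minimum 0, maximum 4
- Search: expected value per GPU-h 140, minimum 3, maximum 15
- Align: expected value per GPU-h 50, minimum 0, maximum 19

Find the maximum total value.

Meeting every minimum uses 0+3+2+0+0+0+3+0 = 8 GPU-h, leaving 16.
Highest expected value per GPU-h first: Probe 280 > Sweep 260 > Scale 220 > Retrain 210 > Compress 190 > FtBase 160 > Search 140 > Align 50.
Probe takes 13 more to reach its cap of 13 → 3 left.
Sweep has room for 8 more but only 3 remain, so it gets 3.
Total = 280×13 + 220×3 + 190×2 + 260×3 + 140×3 = 5880.

5880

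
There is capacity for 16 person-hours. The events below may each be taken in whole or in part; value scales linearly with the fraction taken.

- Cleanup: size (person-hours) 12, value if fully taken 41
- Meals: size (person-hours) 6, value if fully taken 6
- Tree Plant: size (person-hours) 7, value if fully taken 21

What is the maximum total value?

Sort by value density: Cleanup 41/12≈3.42, Tree Plant 21/7≈3, Meals 6/6≈1.
All 12 person-hours of Cleanup fit (value 41) → 4 remain.
4 person-hours left: a 4/7 share of Tree Plant gives 21×4/7 = 12.
Total value = 53.

53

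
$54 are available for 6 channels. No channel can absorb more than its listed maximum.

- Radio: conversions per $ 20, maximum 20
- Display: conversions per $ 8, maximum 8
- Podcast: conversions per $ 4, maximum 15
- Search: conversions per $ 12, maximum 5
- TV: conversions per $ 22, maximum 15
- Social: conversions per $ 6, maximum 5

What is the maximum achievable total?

888

Order the channels by conversions per $: TV 22 > Radio 20 > Search 12 > Display 8 > Social 6 > Podcast 4.
Give TV 15 to hit its cap of 15 — 39 left.
Give Radio 20 to hit its cap of 20 — 19 left.
Search: +5 to 5 (cap) — 14 left.
Give Display 8 to hit its cap of 8 — 6 left.
Social: +5 to 5 (cap) — 1 left.
Podcast: +1 (room for 15) → 1. Pool exhausted.
Total = 20×20 + 8×8 + 4×1 + 12×5 + 22×15 + 6×5 = 888.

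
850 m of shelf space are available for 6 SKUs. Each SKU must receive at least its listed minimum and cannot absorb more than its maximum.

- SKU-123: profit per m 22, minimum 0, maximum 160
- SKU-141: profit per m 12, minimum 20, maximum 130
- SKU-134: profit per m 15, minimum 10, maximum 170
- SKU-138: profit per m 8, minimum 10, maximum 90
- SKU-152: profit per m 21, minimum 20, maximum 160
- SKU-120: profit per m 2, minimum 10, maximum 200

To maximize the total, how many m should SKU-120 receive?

140

Meeting every minimum uses 0+20+10+10+20+10 = 70 m, leaving 780.
Highest profit per m first: SKU-123 22 > SKU-152 21 > SKU-134 15 > SKU-141 12 > SKU-138 8 > SKU-120 2.
SKU-123: +160 to 160 (cap) — 620 left.
Give SKU-152 140 more to hit its cap of 160 — 480 left.
Give SKU-134 160 more to hit its cap of 170 — 320 left.
SKU-141 takes 110 more to reach its cap of 130 — 210 left.
SKU-138: +80 to 90 (cap) — 130 left.
Only 130 left; SKU-120 takes them to reach 140.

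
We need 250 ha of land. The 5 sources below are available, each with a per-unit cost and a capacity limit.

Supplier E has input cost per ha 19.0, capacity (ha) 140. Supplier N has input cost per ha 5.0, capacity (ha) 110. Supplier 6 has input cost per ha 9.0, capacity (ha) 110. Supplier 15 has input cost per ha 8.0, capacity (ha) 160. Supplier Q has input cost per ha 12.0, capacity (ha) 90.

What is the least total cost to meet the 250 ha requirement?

Fill from the cheapest source first.
Supplier N at 5.0: take all 110 ha — 140 still needed.
Supplier 15 at 8.0: take 140 of its 160 — requirement met.
Supplier 6, Supplier Q, Supplier E: unused.
Cost = 110×5.0 + 140×8.0 = 1670.

1670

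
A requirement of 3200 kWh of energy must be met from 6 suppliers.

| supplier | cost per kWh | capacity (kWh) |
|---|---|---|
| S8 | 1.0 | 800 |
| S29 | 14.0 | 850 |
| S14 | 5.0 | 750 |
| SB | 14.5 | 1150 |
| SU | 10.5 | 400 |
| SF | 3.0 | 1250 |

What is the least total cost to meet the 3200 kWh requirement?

12500

Use suppliers in increasing cost order.
Take 800 from S8 at 1.0 → need 2400 more.
SF (3.0): use full 1250 → 1150 kWh to go.
S14 (5.0): use full 750 → 400 kWh to go.
SU (10.5): use full 400 → 0 kWh to go.
S29, SB: unused.
Cost = 800×1.0 + 1250×3.0 + 750×5.0 + 400×10.5 = 12500.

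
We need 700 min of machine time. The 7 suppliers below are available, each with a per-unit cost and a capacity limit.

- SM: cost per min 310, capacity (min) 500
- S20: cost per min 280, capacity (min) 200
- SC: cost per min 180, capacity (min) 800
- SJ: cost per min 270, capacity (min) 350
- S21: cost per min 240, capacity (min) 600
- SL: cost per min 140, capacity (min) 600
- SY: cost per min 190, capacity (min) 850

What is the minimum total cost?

Fill from the cheapest supplier first.
SL at 140: take all 600 min → 100 still needed.
SC (180): take the remaining 100 → done.
SY, S21, SJ, S20, SM: unused.
Cost = 600×140 + 100×180 = 102000.

102000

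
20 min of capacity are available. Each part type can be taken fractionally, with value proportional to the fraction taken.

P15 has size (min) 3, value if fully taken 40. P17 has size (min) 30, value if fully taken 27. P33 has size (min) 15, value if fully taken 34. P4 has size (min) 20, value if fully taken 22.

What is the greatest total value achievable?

Rank by value-to-size ratio: P15 40/3≈13.3, P33 34/15≈2.27, P4 22/20≈1.1, P17 27/30≈0.9.
All 3 min of P15 fit (value 40) ; 17 remain.
P33: take in full, 15 min for value 34 ; 2 left.
Fill the last 2 min with part of P4: 2/20 of it earns 2.2.
Total value = 76.2.

76.2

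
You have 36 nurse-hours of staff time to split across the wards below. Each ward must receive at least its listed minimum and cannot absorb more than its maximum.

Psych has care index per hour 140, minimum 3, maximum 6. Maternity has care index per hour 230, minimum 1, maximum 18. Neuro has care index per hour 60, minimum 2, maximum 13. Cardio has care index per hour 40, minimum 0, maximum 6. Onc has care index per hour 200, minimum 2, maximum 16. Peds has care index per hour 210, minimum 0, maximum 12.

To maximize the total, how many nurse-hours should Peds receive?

Meeting every minimum uses 3+1+2+0+2+0 = 8 nurse-hours, leaving 28.
Order the wards by care index per hour: Maternity 230 > Peds 210 > Onc 200 > Psych 140 > Neuro 60 > Cardio 40.
Give Maternity 17 more to hit its cap of 18 → 11 left.
Peds has room for 12 more but only 11 remain, so it gets 11.

11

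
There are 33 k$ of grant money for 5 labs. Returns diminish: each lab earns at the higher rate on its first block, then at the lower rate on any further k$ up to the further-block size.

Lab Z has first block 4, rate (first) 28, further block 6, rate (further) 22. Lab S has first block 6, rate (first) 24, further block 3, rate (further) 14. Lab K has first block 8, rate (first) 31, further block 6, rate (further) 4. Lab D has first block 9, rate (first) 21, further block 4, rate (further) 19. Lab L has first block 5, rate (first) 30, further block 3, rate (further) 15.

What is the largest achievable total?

Rank every tier by rate: Lab K/tier1 31 > Lab L/tier1 30 > Lab Z/tier1 28 > Lab S/tier1 24 > Lab Z/tier2 22 > Lab D/tier1 21 > Lab D/tier2 19 > Lab L/tier2 15 > Lab S/tier2 14 > Lab K/tier2 4.
Lab K/tier1 (31): +8 ; 25 left.
Fill Lab L tier1 block (5 at 30) ; 20 left.
Fill Lab Z tier1 block (4 at 28) ; 16 left.
Lab S tier1 at 24: fill all 6 ; 10 left.
Lab Z/tier2 (22): +6 ; 4 left.
Lab D tier1 at 21: only 4 left, fill 4.
Total = 31×8 + 30×5 + 28×4 + 24×6 + 22×6 + 21×4 = 870.

870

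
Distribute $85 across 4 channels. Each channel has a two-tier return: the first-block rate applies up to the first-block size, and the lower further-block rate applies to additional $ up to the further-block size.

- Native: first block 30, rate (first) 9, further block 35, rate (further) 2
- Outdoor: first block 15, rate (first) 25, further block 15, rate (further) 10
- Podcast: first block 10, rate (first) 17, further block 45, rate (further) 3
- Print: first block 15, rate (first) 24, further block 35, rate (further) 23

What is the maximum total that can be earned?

Rank every tier by rate: Outdoor/T1 25 > Print/T1 24 > Print/T2 23 > Podcast/T1 17 > Outdoor/T2 10 > Native/T1 9 > Podcast/T2 3 > Native/T2 2.
Outdoor T1 at 25: fill all 15 — 70 left.
Print/T1 (24): +15 — 55 left.
Fill Print T2 block (35 at 23) — 20 left.
Fill Podcast T1 block (10 at 17) — 10 left.
Outdoor/T2: +10 of 15 at 10; pool empty.
Total = 25×15 + 24×15 + 23×35 + 17×10 + 10×10 = 1810.

1810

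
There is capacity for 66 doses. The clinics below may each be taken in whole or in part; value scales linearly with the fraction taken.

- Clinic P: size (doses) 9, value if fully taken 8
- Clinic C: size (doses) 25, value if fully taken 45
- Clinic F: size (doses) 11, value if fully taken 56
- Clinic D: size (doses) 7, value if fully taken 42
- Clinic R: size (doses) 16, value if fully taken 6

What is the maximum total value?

Best value per unit of size first: Clinic D 42/7≈6, Clinic F 56/11≈5.09, Clinic C 45/25≈1.8, Clinic P 8/9≈0.889, Clinic R 6/16≈0.375.
All 7 doses of Clinic D fit (value 42) ; 59 remain.
All 11 doses of Clinic F fit (value 56) ; 48 remain.
All 25 doses of Clinic C fit (value 45) ; 23 remain.
Clinic P: take in full, 9 doses for value 8 ; 14 left.
Fill the last 14 doses with part of Clinic R: 14/16 of it earns 5.25.
Total value = 156.25.

156.25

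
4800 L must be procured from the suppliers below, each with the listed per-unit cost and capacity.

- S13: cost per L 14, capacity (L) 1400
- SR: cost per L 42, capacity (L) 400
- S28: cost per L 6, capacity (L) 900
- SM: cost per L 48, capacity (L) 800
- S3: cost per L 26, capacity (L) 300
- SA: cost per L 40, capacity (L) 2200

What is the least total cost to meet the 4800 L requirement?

120800

Use suppliers in increasing cost order.
S28 (6): use full 900 ; 3900 L to go.
S13 (14): use full 1400 ; 2500 L to go.
Take 300 from S3 at 26 ; need 2200 more.
Take 2200 from SA at 40 ; need 0 more.
SR, SM: unused.
Cost = 900×6 + 1400×14 + 300×26 + 2200×40 = 120800.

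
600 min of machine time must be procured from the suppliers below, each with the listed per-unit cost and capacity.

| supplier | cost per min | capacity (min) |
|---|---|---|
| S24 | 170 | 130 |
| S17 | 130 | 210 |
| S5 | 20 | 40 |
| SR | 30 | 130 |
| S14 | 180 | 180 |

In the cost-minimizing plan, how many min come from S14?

90

Cheapest first:
S5 (20): use full 40 — 560 min to go.
SR at 30: take all 130 min — 430 still needed.
S17 at 130: take all 210 min — 220 still needed.
Take 130 from S24 at 170 — need 90 more.
Take 90 from S14 at 180 to finish.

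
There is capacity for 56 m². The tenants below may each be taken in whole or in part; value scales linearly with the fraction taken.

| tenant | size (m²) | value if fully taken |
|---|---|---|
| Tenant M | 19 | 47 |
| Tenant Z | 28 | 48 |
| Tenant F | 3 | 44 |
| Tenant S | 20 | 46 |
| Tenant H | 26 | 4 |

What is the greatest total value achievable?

161

Sort by value density: Tenant F 44/3≈14.7, Tenant M 47/19≈2.47, Tenant S 46/20≈2.3, Tenant Z 48/28≈1.71, Tenant H 4/26≈0.154.
Take all of Tenant F (3 m², value 44) — 53 m² left.
Take all of Tenant M (19 m², value 47) — 34 m² left.
Tenant S: take in full, 20 m² for value 46 — 14 left.
Only 14 m² remain; take 14/28 of Tenant Z for value 48×14/28 = 24.
Total value = 161.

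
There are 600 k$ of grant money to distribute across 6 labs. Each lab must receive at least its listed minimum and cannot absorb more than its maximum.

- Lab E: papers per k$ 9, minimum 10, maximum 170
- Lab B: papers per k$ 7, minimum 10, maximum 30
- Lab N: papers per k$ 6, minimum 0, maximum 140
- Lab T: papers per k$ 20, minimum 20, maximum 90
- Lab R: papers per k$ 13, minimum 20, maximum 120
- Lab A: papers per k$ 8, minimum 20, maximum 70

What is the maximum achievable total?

6380

Meeting every minimum uses 10+10+0+20+20+20 = 80 k$, leaving 520.
Order the labs by papers per k$: Lab T 20 > Lab R 13 > Lab E 9 > Lab A 8 > Lab B 7 > Lab N 6.
Lab T takes 70 more to reach its cap of 90 → 450 left.
Lab R takes 100 more to reach its cap of 120 → 350 left.
Lab E takes 160 more to reach its cap of 170 → 190 left.
Give Lab A 50 more to hit its cap of 70 → 140 left.
Lab B: +20 to 30 (cap) → 120 left.
Only 120 left; Lab N takes them to reach 120.
Total = 9×170 + 7×30 + 6×120 + 20×90 + 13×120 + 8×70 = 6380.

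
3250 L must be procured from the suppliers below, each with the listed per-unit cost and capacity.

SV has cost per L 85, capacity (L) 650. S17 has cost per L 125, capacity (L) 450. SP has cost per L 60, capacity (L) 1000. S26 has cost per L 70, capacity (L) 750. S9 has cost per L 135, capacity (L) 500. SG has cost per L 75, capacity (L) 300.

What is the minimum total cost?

260000

Cheapest first:
SP (60): use full 1000 ; 2250 L to go.
S26 at 70: take all 750 L ; 1500 still needed.
SG (75): use full 300 ; 1200 L to go.
SV (85): use full 650 ; 550 L to go.
S17 (125): use full 450 ; 100 L to go.
S9 at 135: take 100 of its 500 ; requirement met.
Cost = 1000×60 + 750×70 + 300×75 + 650×85 + 450×125 + 100×135 = 260000.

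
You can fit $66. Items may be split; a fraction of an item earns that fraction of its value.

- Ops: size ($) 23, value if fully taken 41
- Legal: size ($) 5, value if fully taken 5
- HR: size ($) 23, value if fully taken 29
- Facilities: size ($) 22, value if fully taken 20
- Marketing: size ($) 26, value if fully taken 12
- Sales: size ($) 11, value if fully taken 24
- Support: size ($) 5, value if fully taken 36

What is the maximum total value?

134

Sort by value density: Support 36/5≈7.2, Sales 24/11≈2.18, Ops 41/23≈1.78, HR 29/23≈1.26, Legal 5/5≈1, Facilities 20/22≈0.909, Marketing 12/26≈0.462.
Support: take in full, 5 $ for value 36 — 61 left.
All 11 $ of Sales fit (value 24) — 50 remain.
Take all of Ops (23 $, value 41) — 27 $ left.
All 23 $ of HR fit (value 29) — 4 remain.
4 $ left: a 4/5 share of Legal gives 5×4/5 = 4.
Total value = 134.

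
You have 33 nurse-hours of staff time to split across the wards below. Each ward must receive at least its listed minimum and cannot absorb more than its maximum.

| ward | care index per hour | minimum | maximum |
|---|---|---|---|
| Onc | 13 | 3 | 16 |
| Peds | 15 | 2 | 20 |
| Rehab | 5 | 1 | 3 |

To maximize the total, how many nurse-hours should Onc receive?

Meeting every minimum uses 3+2+1 = 6 nurse-hours, leaving 27.
Rank by care index per hour: Peds 15 > Onc 13 > Rehab 5.
Peds: +18 to 20 (cap) — 9 left.
Only 9 left; Onc takes them to reach 12.

12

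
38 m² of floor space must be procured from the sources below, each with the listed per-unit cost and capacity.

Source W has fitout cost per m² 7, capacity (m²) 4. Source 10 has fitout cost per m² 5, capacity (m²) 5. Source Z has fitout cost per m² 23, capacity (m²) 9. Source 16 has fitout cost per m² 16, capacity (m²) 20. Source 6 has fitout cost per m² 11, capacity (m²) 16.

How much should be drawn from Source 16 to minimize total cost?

Use sources in increasing cost order.
Take 5 from Source 10 at 5 → need 33 more.
Source W at 7: take all 4 m² → 29 still needed.
Source 6 (11): use full 16 → 13 m² to go.
Source 16 (16): take the remaining 13 → done.
Source Z: unused.

13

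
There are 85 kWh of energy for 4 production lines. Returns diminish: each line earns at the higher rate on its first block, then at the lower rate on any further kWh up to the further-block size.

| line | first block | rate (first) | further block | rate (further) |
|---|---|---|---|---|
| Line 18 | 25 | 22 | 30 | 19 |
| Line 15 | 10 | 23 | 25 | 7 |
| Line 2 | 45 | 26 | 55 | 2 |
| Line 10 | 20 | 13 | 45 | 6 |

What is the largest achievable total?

Order all 8 blocks by rate: Line 2/T1 26 > Line 15/T1 23 > Line 18/T1 22 > Line 18/T2 19 > Line 10/T1 13 > Line 15/T2 7 > Line 10/T2 6 > Line 2/T2 2.
Line 2 T1 at 26: fill all 45 → 40 left.
Line 15/T1 (23): +10 → 30 left.
Line 18/T1 (22): +25 → 5 left.
5 remain; put them into Line 18 T2 at 19.
Total = 26×45 + 23×10 + 22×25 + 19×5 = 2045.

2045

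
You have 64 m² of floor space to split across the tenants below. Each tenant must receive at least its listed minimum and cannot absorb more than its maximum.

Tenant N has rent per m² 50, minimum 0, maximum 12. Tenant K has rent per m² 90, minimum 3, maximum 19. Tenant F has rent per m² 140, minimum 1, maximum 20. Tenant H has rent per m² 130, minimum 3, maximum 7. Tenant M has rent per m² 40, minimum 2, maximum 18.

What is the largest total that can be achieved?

Meeting every minimum uses 0+3+1+3+2 = 9 m², leaving 55.
Highest rent per m² first: Tenant F 140 > Tenant H 130 > Tenant K 90 > Tenant N 50 > Tenant M 40.
Tenant F: +19 to 20 (cap) ; 36 left.
Tenant H takes 4 more to reach its cap of 7 ; 32 left.
Give Tenant K 16 more to hit its cap of 19 ; 16 left.
Tenant N takes 12 more to reach its cap of 12 ; 4 left.
Tenant M has room for 16 more but only 4 remain, so it gets 6.
Total = 50×12 + 90×19 + 140×20 + 130×7 + 40×6 = 6260.

6260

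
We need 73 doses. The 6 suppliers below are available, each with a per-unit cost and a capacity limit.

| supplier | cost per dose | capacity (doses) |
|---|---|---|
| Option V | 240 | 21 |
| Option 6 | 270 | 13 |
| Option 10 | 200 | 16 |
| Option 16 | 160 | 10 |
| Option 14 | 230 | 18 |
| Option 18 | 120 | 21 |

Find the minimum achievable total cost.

Fill from the cheapest supplier first.
Option 18 (120): use full 21 → 52 doses to go.
Option 16 at 160: take all 10 doses → 42 still needed.
Option 10 (200): use full 16 → 26 doses to go.
Option 14 at 230: take all 18 doses → 8 still needed.
Take 8 from Option V at 240 to finish.
Option 6: unused.
Cost = 21×120 + 10×160 + 16×200 + 18×230 + 8×240 = 13380.

13380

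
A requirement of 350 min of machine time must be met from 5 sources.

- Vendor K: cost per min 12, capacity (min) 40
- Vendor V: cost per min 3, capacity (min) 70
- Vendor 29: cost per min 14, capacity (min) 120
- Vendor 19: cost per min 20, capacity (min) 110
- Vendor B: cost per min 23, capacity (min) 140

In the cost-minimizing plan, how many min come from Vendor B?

10

Use sources in increasing cost order.
Vendor V (3): use full 70 → 280 min to go.
Vendor K at 12: take all 40 min → 240 still needed.
Take 120 from Vendor 29 at 14 → need 120 more.
Vendor 19 at 20: take all 110 min → 10 still needed.
Vendor B (23): take the remaining 10 → done.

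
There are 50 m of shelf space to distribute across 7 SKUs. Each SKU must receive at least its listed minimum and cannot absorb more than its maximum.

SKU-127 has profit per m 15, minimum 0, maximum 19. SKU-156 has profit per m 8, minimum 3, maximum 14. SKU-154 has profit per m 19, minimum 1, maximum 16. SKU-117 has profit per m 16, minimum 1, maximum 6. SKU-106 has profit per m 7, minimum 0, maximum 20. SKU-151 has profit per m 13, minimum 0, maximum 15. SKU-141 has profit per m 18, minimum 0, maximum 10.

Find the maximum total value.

829

Meeting every minimum uses 0+3+1+1+0+0+0 = 5 m, leaving 45.
Rank by profit per m: SKU-154 19 > SKU-141 18 > SKU-117 16 > SKU-127 15 > SKU-151 13 > SKU-156 8 > SKU-106 7.
SKU-154 takes 15 more to reach its cap of 16 — 30 left.
Give SKU-141 10 more to hit its cap of 10 — 20 left.
SKU-117 takes 5 more to reach its cap of 6 — 15 left.
SKU-127: +15 (room for 19) → 15. Pool exhausted.
Total = 15×15 + 8×3 + 19×16 + 16×6 + 18×10 = 829.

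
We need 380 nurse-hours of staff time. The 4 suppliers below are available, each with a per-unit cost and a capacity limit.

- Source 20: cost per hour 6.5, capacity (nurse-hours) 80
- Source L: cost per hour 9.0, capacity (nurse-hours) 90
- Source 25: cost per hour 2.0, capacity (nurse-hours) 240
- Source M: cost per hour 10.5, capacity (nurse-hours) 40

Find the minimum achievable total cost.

1540

Fill from the cheapest supplier first.
Source 25 at 2.0: take all 240 nurse-hours — 140 still needed.
Source 20 (6.5): use full 80 — 60 nurse-hours to go.
Source L (9.0): take the remaining 60 — done.
Source M: unused.
Cost = 240×2.0 + 80×6.5 + 60×9.0 = 1540.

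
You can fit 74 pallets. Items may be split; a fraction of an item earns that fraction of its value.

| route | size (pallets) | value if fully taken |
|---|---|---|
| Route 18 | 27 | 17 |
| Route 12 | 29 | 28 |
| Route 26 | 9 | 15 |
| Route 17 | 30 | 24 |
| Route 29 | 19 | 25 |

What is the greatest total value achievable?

Sort by value density: Route 26 15/9≈1.67, Route 29 25/19≈1.32, Route 12 28/29≈0.966, Route 17 24/30≈0.8, Route 18 17/27≈0.63.
Take all of Route 26 (9 pallets, value 15) → 65 pallets left.
Route 29: take in full, 19 pallets for value 25 → 46 left.
Route 12: take in full, 29 pallets for value 28 → 17 left.
17 pallets left: a 17/30 share of Route 17 gives 24×17/30 = 13.6.
Total value = 81.6.

81.6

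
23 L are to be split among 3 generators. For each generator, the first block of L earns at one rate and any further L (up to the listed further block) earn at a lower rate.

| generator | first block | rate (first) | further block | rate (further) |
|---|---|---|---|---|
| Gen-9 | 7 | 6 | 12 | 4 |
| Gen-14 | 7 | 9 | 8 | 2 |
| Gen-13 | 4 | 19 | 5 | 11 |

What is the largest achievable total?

236

Order all 6 blocks by rate: Gen-13/tier1 19 > Gen-13/tier2 11 > Gen-14/tier1 9 > Gen-9/tier1 6 > Gen-9/tier2 4 > Gen-14/tier2 2.
Gen-13/tier1 (19): +4 ; 19 left.
Fill Gen-13 tier2 block (5 at 11) ; 14 left.
Gen-14/tier1 (9): +7 ; 7 left.
Fill Gen-9 tier1 block (7 at 6) ; 0 left.
Total = 19×4 + 11×5 + 9×7 + 6×7 = 236.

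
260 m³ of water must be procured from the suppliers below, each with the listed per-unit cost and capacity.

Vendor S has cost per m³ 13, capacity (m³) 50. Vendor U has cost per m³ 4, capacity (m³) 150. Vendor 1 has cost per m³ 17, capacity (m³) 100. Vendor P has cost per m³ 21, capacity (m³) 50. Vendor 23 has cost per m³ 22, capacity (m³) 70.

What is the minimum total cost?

Use suppliers in increasing cost order.
Vendor U at 4: take all 150 m³ ; 110 still needed.
Vendor S (13): use full 50 ; 60 m³ to go.
Vendor 1 at 17: take 60 of its 100 ; requirement met.
Vendor P, Vendor 23: unused.
Cost = 150×4 + 50×13 + 60×17 = 2270.

2270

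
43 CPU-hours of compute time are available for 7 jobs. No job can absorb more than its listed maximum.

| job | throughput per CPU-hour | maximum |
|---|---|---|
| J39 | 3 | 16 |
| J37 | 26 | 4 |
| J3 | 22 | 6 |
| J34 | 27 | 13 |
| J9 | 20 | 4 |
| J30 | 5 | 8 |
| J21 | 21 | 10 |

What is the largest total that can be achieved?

907

Highest throughput per CPU-hour first: J34 27 > J37 26 > J3 22 > J21 21 > J9 20 > J30 5 > J39 3.
J34: +13 to 13 (cap) ; 30 left.
J37: +4 to 4 (cap) ; 26 left.
J3: +6 to 6 (cap) ; 20 left.
Give J21 10 to hit its cap of 10 ; 10 left.
J9: +4 to 4 (cap) ; 6 left.
J30: +6 (room for 8) → 6. Pool exhausted.
Total = 26×4 + 22×6 + 27×13 + 20×4 + 5×6 + 21×10 = 907.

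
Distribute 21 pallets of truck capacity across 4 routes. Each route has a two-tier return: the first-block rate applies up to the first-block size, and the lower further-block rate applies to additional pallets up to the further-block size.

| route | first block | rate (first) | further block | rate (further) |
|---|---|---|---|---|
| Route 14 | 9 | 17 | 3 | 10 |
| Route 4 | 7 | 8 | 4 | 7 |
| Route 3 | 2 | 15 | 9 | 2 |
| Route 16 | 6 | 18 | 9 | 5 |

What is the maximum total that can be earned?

Treat each block as its own option and order by rate: Route 16/tier1 18 > Route 14/tier1 17 > Route 3/tier1 15 > Route 14/tier2 10 > Route 4/tier1 8 > Route 4/tier2 7 > Route 16/tier2 5 > Route 3/tier2 2.
Fill Route 16 tier1 block (6 at 18) ; 15 left.
Route 14 tier1 at 17: fill all 9 ; 6 left.
Route 3 tier1 at 15: fill all 2 ; 4 left.
Fill Route 14 tier2 block (3 at 10) ; 1 left.
1 remain; put them into Route 4 tier1 at 8.
Total = 18×6 + 17×9 + 15×2 + 10×3 + 8×1 = 329.

329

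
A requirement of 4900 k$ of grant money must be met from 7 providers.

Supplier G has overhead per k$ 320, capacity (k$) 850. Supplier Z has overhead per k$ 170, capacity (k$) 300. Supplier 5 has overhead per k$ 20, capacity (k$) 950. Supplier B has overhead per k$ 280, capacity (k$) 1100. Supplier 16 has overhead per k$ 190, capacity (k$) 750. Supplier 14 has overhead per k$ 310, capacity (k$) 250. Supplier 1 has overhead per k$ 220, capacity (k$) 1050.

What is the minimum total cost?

Use providers in increasing cost order.
Supplier 5 (20): use full 950 → 3950 k$ to go.
Supplier Z at 170: take all 300 k$ → 3650 still needed.
Take 750 from Supplier 16 at 190 → need 2900 more.
Supplier 1 (220): use full 1050 → 1850 k$ to go.
Supplier B at 280: take all 1100 k$ → 750 still needed.
Supplier 14 (310): use full 250 → 500 k$ to go.
Supplier G (320): take the remaining 500 → done.
Cost = 950×20 + 300×170 + 750×190 + 1050×220 + 1100×280 + 250×310 + 500×320 = 989000.

989000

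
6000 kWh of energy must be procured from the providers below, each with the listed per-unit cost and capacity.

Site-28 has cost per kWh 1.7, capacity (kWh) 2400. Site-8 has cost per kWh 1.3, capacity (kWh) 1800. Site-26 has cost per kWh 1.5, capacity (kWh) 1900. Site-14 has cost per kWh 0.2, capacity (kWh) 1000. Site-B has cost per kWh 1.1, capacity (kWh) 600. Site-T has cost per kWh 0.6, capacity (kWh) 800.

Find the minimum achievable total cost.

Fill from the cheapest provider first.
Site-14 (0.2): use full 1000 ; 5000 kWh to go.
Site-T at 0.6: take all 800 kWh ; 4200 still needed.
Site-B (1.1): use full 600 ; 3600 kWh to go.
Site-8 at 1.3: take all 1800 kWh ; 1800 still needed.
Site-26 at 1.5: take 1800 of its 1900 ; requirement met.
Site-28: unused.
Cost = 1000×0.2 + 800×0.6 + 600×1.1 + 1800×1.3 + 1800×1.5 = 6380.

6380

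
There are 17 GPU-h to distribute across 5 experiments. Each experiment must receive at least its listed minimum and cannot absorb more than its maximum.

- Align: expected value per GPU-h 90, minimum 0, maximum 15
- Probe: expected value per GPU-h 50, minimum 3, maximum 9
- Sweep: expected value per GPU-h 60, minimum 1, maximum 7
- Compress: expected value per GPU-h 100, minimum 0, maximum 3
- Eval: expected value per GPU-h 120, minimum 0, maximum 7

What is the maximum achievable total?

Meeting every minimum uses 0+3+1+0+0 = 4 GPU-h, leaving 13.
Highest expected value per GPU-h first: Eval 120 > Compress 100 > Align 90 > Sweep 60 > Probe 50.
Eval takes 7 more to reach its cap of 7 → 6 left.
Give Compress 3 more to hit its cap of 3 → 3 left.
Align: +3 (room for 15) → 3. Pool exhausted.
Total = 90×3 + 50×3 + 60×1 + 100×3 + 120×7 = 1620.

1620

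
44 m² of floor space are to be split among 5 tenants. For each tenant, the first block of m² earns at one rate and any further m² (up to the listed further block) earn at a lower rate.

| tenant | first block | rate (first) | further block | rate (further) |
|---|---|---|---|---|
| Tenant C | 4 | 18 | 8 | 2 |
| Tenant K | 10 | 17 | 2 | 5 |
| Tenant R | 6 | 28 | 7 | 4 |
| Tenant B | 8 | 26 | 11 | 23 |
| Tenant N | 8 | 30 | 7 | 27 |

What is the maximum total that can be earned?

1130

Order all 10 blocks by rate: Tenant N/T1 30 > Tenant R/T1 28 > Tenant N/T2 27 > Tenant B/T1 26 > Tenant B/T2 23 > Tenant C/T1 18 > Tenant K/T1 17 > Tenant K/T2 5 > Tenant R/T2 4 > Tenant C/T2 2.
Fill Tenant N T1 block (8 at 30) — 36 left.
Tenant R T1 at 28: fill all 6 — 30 left.
Tenant N T2 at 27: fill all 7 — 23 left.
Tenant B T1 at 26: fill all 8 — 15 left.
Tenant B T2 at 23: fill all 11 — 4 left.
Tenant C/T1 (18): +4 — 0 left.
Total = 30×8 + 28×6 + 27×7 + 26×8 + 23×11 + 18×4 = 1130.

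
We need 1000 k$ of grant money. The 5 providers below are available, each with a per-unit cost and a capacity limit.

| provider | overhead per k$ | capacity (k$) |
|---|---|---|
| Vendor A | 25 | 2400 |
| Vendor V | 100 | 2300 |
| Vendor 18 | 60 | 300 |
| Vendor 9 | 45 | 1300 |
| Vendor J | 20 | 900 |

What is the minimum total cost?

20500

Fill from the cheapest provider first.
Vendor J (20): use full 900 ; 100 k$ to go.
Take 100 from Vendor A at 25 to finish.
Vendor 9, Vendor 18, Vendor V: unused.
Cost = 900×20 + 100×25 = 20500.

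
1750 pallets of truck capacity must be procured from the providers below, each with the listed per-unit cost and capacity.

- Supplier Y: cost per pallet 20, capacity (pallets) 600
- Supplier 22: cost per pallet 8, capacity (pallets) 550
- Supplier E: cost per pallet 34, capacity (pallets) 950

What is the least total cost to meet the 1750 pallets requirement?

Fill from the cheapest provider first.
Take 550 from Supplier 22 at 8 → need 1200 more.
Take 600 from Supplier Y at 20 → need 600 more.
Supplier E (34): take the remaining 600 → done.
Cost = 550×8 + 600×20 + 600×34 = 36800.

36800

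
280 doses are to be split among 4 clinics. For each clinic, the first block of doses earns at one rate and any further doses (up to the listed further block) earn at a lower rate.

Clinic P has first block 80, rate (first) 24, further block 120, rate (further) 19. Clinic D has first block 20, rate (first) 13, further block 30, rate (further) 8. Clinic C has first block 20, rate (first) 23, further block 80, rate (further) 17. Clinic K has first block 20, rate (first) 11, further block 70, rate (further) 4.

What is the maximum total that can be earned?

5680

Treat each block as its own option and order by rate: Clinic P/first 24 > Clinic C/first 23 > Clinic P/second 19 > Clinic C/second 17 > Clinic D/first 13 > Clinic K/first 11 > Clinic D/second 8 > Clinic K/second 4.
Clinic P first at 24: fill all 80 — 200 left.
Fill Clinic C first block (20 at 23) — 180 left.
Clinic P second at 19: fill all 120 — 60 left.
Clinic C second at 17: only 60 left, fill 60.
Total = 24×80 + 23×20 + 19×120 + 17×60 = 5680.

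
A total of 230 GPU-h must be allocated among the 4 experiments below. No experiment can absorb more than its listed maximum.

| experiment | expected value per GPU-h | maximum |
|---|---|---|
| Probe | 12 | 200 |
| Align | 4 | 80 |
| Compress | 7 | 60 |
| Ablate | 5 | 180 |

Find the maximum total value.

Order the experiments by expected value per GPU-h: Probe 12 > Compress 7 > Ablate 5 > Align 4.
Probe: +200 to 200 (cap) ; 30 left.
Compress: +30 (room for 60) → 30. Pool exhausted.
Total = 12×200 + 7×30 = 2610.

2610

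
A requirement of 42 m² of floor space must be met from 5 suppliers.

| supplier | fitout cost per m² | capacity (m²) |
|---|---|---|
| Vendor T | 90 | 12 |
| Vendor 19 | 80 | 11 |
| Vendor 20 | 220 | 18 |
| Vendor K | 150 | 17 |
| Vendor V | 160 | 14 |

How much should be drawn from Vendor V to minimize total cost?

2

Cheapest first:
Take 11 from Vendor 19 at 80 → need 31 more.
Take 12 from Vendor T at 90 → need 19 more.
Take 17 from Vendor K at 150 → need 2 more.
Take 2 from Vendor V at 160 to finish.
Vendor 20: unused.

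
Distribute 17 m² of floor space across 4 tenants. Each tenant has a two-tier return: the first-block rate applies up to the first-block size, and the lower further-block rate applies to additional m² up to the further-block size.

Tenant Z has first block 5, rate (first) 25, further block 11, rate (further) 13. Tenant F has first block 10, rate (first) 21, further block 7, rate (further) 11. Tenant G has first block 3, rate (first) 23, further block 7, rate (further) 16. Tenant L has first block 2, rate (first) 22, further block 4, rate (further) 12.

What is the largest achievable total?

385

Treat each block as its own option and order by rate: Tenant Z/T1 25 > Tenant G/T1 23 > Tenant L/T1 22 > Tenant F/T1 21 > Tenant G/T2 16 > Tenant Z/T2 13 > Tenant L/T2 12 > Tenant F/T2 11.
Tenant Z T1 at 25: fill all 5 ; 12 left.
Fill Tenant G T1 block (3 at 23) ; 9 left.
Tenant L T1 at 22: fill all 2 ; 7 left.
7 remain; put them into Tenant F T1 at 21.
Total = 25×5 + 23×3 + 22×2 + 21×7 = 385.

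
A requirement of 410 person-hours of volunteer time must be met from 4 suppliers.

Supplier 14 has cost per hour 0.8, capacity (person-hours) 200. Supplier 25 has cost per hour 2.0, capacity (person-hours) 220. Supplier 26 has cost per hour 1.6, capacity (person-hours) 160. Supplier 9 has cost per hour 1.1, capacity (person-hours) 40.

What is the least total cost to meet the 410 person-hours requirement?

480

Cheapest first:
Supplier 14 (0.8): use full 200 ; 210 person-hours to go.
Supplier 9 at 1.1: take all 40 person-hours ; 170 still needed.
Supplier 26 (1.6): use full 160 ; 10 person-hours to go.
Take 10 from Supplier 25 at 2.0 to finish.
Cost = 200×0.8 + 40×1.1 + 160×1.6 + 10×2.0 = 480.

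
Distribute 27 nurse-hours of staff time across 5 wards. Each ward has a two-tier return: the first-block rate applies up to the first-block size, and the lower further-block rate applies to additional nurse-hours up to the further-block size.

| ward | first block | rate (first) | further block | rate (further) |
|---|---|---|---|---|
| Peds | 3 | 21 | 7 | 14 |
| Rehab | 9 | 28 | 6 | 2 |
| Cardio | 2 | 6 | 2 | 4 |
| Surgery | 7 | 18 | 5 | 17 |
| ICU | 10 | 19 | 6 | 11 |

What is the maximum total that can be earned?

Rank every tier by rate: Rehab/tier1 28 > Peds/tier1 21 > ICU/tier1 19 > Surgery/tier1 18 > Surgery/tier2 17 > Peds/tier2 14 > ICU/tier2 11 > Cardio/tier1 6 > Cardio/tier2 4 > Rehab/tier2 2.
Rehab tier1 at 28: fill all 9 → 18 left.
Peds tier1 at 21: fill all 3 → 15 left.
ICU tier1 at 19: fill all 10 → 5 left.
5 remain; put them into Surgery tier1 at 18.
Total = 28×9 + 21×3 + 19×10 + 18×5 = 595.

595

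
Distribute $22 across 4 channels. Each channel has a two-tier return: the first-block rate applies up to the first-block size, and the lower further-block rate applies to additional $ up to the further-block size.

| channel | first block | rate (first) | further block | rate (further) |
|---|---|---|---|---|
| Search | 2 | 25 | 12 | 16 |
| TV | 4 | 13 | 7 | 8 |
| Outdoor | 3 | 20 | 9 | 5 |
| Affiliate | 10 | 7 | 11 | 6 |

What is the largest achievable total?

Rank every tier by rate: Search/tier1 25 > Outdoor/tier1 20 > Search/tier2 16 > TV/tier1 13 > TV/tier2 8 > Affiliate/tier1 7 > Affiliate/tier2 6 > Outdoor/tier2 5.
Fill Search tier1 block (2 at 25) ; 20 left.
Fill Outdoor tier1 block (3 at 20) ; 17 left.
Search/tier2 (16): +12 ; 5 left.
Fill TV tier1 block (4 at 13) ; 1 left.
TV/tier2: +1 of 7 at 8; pool empty.
Total = 25×2 + 20×3 + 16×12 + 13×4 + 8×1 = 362.

362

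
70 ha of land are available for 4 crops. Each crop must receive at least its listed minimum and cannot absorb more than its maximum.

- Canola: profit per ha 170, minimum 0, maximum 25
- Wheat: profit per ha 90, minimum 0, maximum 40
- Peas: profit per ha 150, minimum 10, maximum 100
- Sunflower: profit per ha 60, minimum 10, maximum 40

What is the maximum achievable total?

Meeting every minimum uses 0+0+10+10 = 20 ha, leaving 50.
Highest profit per ha first: Canola 170 > Peas 150 > Wheat 90 > Sunflower 60.
Canola takes 25 more to reach its cap of 25 ; 25 left.
Only 25 left; Peas takes them to reach 35.
Total = 170×25 + 150×35 + 60×10 = 10100.

10100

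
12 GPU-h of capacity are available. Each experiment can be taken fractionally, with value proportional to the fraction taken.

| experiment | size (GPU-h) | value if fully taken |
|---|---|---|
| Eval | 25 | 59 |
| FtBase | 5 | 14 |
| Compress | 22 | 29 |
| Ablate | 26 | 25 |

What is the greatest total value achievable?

30.52

Best value per unit of size first: FtBase 14/5≈2.8, Eval 59/25≈2.36, Compress 29/22≈1.32, Ablate 25/26≈0.962.
All 5 GPU-h of FtBase fit (value 14) — 7 remain.
Only 7 GPU-h remain; take 7/25 of Eval for value 59×7/25 = 16.52.
Total value = 30.52.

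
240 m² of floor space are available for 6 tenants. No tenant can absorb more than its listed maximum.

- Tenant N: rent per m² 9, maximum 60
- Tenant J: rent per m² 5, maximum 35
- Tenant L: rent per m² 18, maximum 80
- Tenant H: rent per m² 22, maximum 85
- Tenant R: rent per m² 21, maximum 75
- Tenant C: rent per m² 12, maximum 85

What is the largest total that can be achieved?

4885

Rank by rent per m²: Tenant H 22 > Tenant R 21 > Tenant L 18 > Tenant C 12 > Tenant N 9 > Tenant J 5.
Give Tenant H 85 to hit its cap of 85 — 155 left.
Tenant R: +75 to 75 (cap) — 80 left.
Give Tenant L 80 to hit its cap of 80 — 0 left.
Total = 18×80 + 22×85 + 21×75 = 4885.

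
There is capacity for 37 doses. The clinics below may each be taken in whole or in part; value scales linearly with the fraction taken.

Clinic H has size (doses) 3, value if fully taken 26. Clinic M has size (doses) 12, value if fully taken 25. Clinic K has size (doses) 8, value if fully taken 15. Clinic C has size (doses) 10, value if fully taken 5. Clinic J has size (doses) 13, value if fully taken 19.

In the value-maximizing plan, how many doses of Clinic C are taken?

Sort by value density: Clinic H 26/3≈8.67, Clinic M 25/12≈2.08, Clinic K 15/8≈1.88, Clinic J 19/13≈1.46, Clinic C 5/10≈0.5.
Clinic H: take in full, 3 doses for value 26 → 34 left.
Clinic M: take in full, 12 doses for value 25 → 22 left.
Take all of Clinic K (8 doses, value 15) → 14 doses left.
Take all of Clinic J (13 doses, value 19) → 1 doses left.
Fill the last 1 doses with part of Clinic C: 1/10 of it earns 0.5.

1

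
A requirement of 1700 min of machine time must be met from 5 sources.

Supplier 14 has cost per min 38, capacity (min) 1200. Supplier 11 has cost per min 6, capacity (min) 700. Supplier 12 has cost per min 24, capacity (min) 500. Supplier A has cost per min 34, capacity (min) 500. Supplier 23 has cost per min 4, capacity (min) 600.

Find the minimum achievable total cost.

16200

Use sources in increasing cost order.
Supplier 23 (4): use full 600 — 1100 min to go.
Supplier 11 (6): use full 700 — 400 min to go.
Take 400 from Supplier 12 at 24 to finish.
Supplier A, Supplier 14: unused.
Cost = 600×4 + 700×6 + 400×24 = 16200.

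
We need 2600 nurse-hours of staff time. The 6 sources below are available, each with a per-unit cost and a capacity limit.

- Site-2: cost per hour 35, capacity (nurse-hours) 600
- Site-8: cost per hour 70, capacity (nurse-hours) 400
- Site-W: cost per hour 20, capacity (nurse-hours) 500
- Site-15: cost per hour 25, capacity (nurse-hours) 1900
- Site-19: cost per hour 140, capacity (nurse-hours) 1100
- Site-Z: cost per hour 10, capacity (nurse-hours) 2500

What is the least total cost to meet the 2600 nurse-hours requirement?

Use sources in increasing cost order.
Site-Z at 10: take all 2500 nurse-hours — 100 still needed.
Site-W at 20: take 100 of its 500 — requirement met.
Site-15, Site-2, Site-8, Site-19: unused.
Cost = 2500×10 + 100×20 = 27000.

27000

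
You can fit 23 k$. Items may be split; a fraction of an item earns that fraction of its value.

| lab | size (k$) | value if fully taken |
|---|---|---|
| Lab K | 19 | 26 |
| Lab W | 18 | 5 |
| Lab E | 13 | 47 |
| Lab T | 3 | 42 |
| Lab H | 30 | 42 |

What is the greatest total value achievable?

98.8

Best value per unit of size first: Lab T 42/3≈14, Lab E 47/13≈3.62, Lab H 42/30≈1.4, Lab K 26/19≈1.37, Lab W 5/18≈0.278.
All 3 k$ of Lab T fit (value 42) ; 20 remain.
All 13 k$ of Lab E fit (value 47) ; 7 remain.
Fill the last 7 k$ with part of Lab H: 7/30 of it earns 9.8.
Total value = 98.8.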